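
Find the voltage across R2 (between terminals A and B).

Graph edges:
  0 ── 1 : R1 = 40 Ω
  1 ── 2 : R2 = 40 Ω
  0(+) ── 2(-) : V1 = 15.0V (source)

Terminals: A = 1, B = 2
R1 and R2 are in series across V1 (node 0 → node 1 → node 2), and the output A–B is taken across R2, so this is a voltage divider.
Series current: I = V1/(R1 + R2) = 15/(40 + 40) = 15/80 = 0.1875 A
V_R2 = I × R2 = V1 × R2/(R1 + R2) = 15 × 40/80 = 7.5 V

Final answer: 7.5 V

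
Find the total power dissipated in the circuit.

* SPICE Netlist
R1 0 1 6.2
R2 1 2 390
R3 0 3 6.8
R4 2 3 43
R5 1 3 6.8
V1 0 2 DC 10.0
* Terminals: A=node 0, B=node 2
Nodal analysis, taking node 2 as the 0 V reference.
Source V1 fixes V_0 = 10 V.
KCL at each unknown node (sum of currents leaving = 0; resistances in Ω):
  Node 1: (V_1 - 10)/6.2 + (V_1 - 0)/390 + (V_1 - V_3)/6.8 = 0
  Node 3: (V_3 - 10)/6.8 + (V_3 - 0)/43 + (V_3 - V_1)/6.8 = 0
Collecting terms (coefficients in siemens):
  0.3109·V_1 - 0.1471·V_3 = 1.613
  0.3174·V_3 - 0.1471·V_1 = 1.471
Determinant D = (0.3109)(0.3174) - (-0.1471)(-0.1471) = 0.07705
V_1 = [(1.613)(0.3174) - (-0.1471)(1.471)]/D = 9.451 V
V_3 = [(0.3109)(1.471) - (1.613)(-0.1471)]/D = 9.013 V
Power in each resistor, P = (ΔV)²/R:
  P_R1 = (10 - 9.451)²/6.2 = 0.0487 W
  P_R2 = (9.451 - 0)²/390 = 0.229 W
  P_R3 = (10 - 9.013)²/6.8 = 0.1434 W
  P_R4 = (0 - 9.013)²/43 = 1.889 W
  P_R5 = (9.451 - 9.013)²/6.8 = 0.0282 W
P_total = P_R1 + P_R2 + P_R3 + P_R4 + P_R5 = 2.338 W

Final answer: 2.338 W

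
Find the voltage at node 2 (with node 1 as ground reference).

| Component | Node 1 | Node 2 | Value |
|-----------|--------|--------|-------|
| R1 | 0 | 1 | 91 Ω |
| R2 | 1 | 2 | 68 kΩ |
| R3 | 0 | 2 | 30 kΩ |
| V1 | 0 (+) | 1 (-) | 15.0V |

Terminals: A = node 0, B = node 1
Nodal analysis, taking node 1 as the 0 V reference.
Source V1 fixes V_0 = 15 V.
KCL at each unknown node (sum of currents leaving = 0; resistances in Ω):
  Node 2: (V_2 - 0)/68000 + (V_2 - 15)/30000 = 0
Collecting terms: 0.00004804 × V_2 = 0.0005  =>  V_2 = 10.41 V
The requested potential is V_2 = 10.41 V.

Final answer: V_2 = 10.41 V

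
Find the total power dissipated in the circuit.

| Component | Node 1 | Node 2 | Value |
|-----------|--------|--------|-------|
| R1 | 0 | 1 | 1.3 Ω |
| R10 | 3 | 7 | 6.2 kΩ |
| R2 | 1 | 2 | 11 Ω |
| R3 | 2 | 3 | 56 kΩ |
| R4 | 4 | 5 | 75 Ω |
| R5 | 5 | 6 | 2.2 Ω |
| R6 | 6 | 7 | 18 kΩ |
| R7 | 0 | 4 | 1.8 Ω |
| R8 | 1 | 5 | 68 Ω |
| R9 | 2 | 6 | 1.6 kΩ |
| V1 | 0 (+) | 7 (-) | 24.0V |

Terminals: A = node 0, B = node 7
Nodal analysis, taking node 7 as the 0 V reference.
Source V1 fixes V_0 = 24 V.
KCL at each unknown node (sum of currents leaving = 0; resistances in Ω):
  Node 1: (V_1 - 24)/1.3 + (V_1 - V_2)/11 + (V_1 - V_5)/68 = 0
  Node 2: (V_2 - V_1)/11 + (V_2 - V_3)/56000 + (V_2 - V_6)/1600 = 0
  Node 3: (V_3 - V_2)/56000 + (V_3 - 0)/6200 = 0
  Node 4: (V_4 - V_5)/75 + (V_4 - 24)/1.8 = 0
  Node 5: (V_5 - V_4)/75 + (V_5 - V_6)/2.2 + (V_5 - V_1)/68 = 0
  Node 6: (V_6 - V_5)/2.2 + (V_6 - 0)/18000 + (V_6 - V_2)/1600 = 0
Collecting terms (coefficients in siemens):
  0.8748·V_1 - 0.09091·V_2 - 0.01471·V_5 = 18.46
  0.09155·V_2 - 0.09091·V_1 - 0.00001786·V_3 - 0.000625·V_6 = 0
  0.0001791·V_3 - 0.00001786·V_2 = 0
  0.5689·V_4 - 0.01333·V_5 = 13.33
  0.4826·V_5 - 0.01471·V_1 - 0.01333·V_4 - 0.4545·V_6 = 0
  0.4552·V_6 - 0.000625·V_2 - 0.4545·V_5 = 0
Solving these 6 simultaneous equations (Gaussian elimination) gives:
  V_1 = 24 V, V_2 = 23.99 V, V_3 = 2.392 V, V_4 = 24 V
  V_5 = 23.95 V, V_6 = 23.95 V
Power in each resistor, P = (ΔV)²/R:
  P_R1 = (24 - 24)²/1.3 = 0.000001558 W
  P_R2 = (24 - 23.99)²/11 = 0.000001882 W
  P_R3 = (23.99 - 2.392)²/56000 = 0.008333 W
  P_R4 = (24 - 23.95)²/75 = 0.00002898 W
  P_R5 = (23.95 - 23.95)²/2.2 = 0.000003733 W
  P_R6 = (23.95 - 0)²/18000 = 0.03187 W
  P_R7 = (24 - 24)²/1.8 = 0.0000006954 W
  P_R8 = (24 - 23.95)²/68 = 0.00003154 W
  P_R9 = (23.99 - 23.95)²/1600 = 0.000001245 W
  P_R10 = (2.392 - 0)²/6200 = 0.0009226 W
P_total = P_R1 + P_R2 + P_R3 + P_R4 + P_R5 + P_R6 + P_R7 + P_R8 + P_R9 + P_R10 = 0.04119 W

Final answer: 0.04119 W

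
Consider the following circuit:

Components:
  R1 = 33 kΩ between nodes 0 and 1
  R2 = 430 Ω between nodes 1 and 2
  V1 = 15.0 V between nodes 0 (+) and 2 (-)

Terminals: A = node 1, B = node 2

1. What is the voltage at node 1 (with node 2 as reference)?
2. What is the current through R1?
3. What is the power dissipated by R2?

Nodal analysis, taking node 2 as the 0 V reference.
Source V1 fixes V_0 = 15 V.
KCL at each unknown node (sum of currents leaving = 0; resistances in Ω):
  Node 1: (V_1 - 15)/33000 + (V_1 - 0)/430 = 0
Collecting terms: 0.002356 × V_1 = 0.0004545  =>  V_1 = 0.1929 V
Part 1:
  Read off the nodal solution: V_1 = 0.1929 V
Part 2:
  I_R1 = (V_0 - V_1)/R1 = (15 - 0.1929)/33000 = 0.0004487 A
  Magnitude: I_R1 = 0.0004487 A
Part 3:
  I_R2 = (V_1 - V_2)/R2 = (0.1929 - 0)/430 = 0.0004487 A
  P_R2 = I_R2² × R2 = (0.0004487)² × 430 = 0.00008657 W

Final answers:
1. V_1 = 0.1929 V
2. I_R1 = 0.0004487 A
3. P_R2 = 8.657e-05 W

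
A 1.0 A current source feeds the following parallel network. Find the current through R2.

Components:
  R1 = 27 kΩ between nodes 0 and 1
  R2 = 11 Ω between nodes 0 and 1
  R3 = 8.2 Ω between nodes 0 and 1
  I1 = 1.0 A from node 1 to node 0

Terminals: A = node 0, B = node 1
All resistors sit directly between nodes 0 and 1, so they are in parallel and share one voltage V; the full source current 1 A splits among them.
1/R_par = 1/27000 + 1/11 + 1/8.2 = 0.2129 S  =>  R_par = 4.697 Ω
V = I × R_par = 1 × 4.697 = 4.697 V
I_R2 = V/R2 = 4.697/11 = 0.427 A

Final answer: 0.427 A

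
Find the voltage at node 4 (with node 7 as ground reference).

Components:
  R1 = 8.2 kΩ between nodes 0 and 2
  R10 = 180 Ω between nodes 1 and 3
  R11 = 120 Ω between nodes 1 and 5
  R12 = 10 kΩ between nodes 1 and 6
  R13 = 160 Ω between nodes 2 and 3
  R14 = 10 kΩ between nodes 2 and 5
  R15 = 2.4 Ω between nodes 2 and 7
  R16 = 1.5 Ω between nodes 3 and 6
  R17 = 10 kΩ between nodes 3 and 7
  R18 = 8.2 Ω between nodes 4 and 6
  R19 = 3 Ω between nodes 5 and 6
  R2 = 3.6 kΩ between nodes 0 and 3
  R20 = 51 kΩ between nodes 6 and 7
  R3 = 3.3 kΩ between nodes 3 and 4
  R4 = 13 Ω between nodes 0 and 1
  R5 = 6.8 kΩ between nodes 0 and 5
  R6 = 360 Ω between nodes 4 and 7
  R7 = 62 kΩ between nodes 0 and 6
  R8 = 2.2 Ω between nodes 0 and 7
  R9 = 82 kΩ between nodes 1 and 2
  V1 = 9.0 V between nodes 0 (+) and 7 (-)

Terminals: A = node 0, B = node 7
Nodal analysis, taking node 7 as the 0 V reference.
Source V1 fixes V_0 = 9 V.
KCL at each unknown node (sum of currents leaving = 0; resistances in Ω):
  Node 1: (V_1 - 9)/13 + (V_1 - V_2)/82000 + (V_1 - V_3)/180 + (V_1 - V_5)/120 + (V_1 - V_6)/10000 = 0
  Node 2: (V_2 - 9)/8200 + (V_2 - V_1)/82000 + (V_2 - V_3)/160 + (V_2 - V_5)/10000 + (V_2 - 0)/2.4 = 0
  Node 3: (V_3 - 9)/3600 + (V_3 - V_4)/3300 + (V_3 - V_1)/180 + (V_3 - V_2)/160 + (V_3 - V_6)/1.5 + (V_3 - 0)/10000 = 0
  Node 4: (V_4 - V_3)/3300 + (V_4 - 0)/360 + (V_4 - V_6)/8.2 = 0
  Node 5: (V_5 - 9)/6800 + (V_5 - V_1)/120 + (V_5 - V_2)/10000 + (V_5 - V_6)/3 = 0
  Node 6: (V_6 - 9)/62000 + (V_6 - V_1)/10000 + (V_6 - V_3)/1.5 + (V_6 - V_4)/8.2 + (V_6 - V_5)/3 + (V_6 - 0)/51000 = 0
Collecting terms (coefficients in siemens):
  0.09092·V_1 - 0.0000122·V_2 - 0.005556·V_3 - 0.008333·V_5 - 0.0001·V_6 = 0.6923
  0.4232·V_2 - 0.0000122·V_1 - 0.00625·V_3 - 0.0001·V_5 = 0.001098
  0.6792·V_3 - 0.005556·V_1 - 0.00625·V_2 - 0.000303·V_4 - 0.6667·V_6 = 0.0025
  0.125·V_4 - 0.000303·V_3 - 0.122·V_6 = 0
  0.3419·V_5 - 0.008333·V_1 - 0.0001·V_2 - 0.3333·V_6 = 0.001324
  1.122·V_6 - 0.0001·V_1 - 0.6667·V_3 - 0.122·V_4 - 0.3333·V_5 = 0.0001452
Solving these 6 simultaneous equations (Gaussian elimination) gives:
  V_1 = 8.413 V, V_2 = 0.07992 V, V_3 = 5.135 V, V_4 = 5.04 V
  V_5 = 5.234 V, V_6 = 5.154 V
The requested potential is V_4 = 5.04 V.

Final answer: V_4 = 5.04 V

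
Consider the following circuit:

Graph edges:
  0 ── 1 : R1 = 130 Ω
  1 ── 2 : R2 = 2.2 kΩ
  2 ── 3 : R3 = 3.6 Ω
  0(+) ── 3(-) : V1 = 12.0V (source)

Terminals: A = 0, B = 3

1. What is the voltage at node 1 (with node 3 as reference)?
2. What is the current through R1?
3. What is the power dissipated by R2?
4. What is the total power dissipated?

Nodal analysis, taking node 3 as the 0 V reference.
Source V1 fixes V_0 = 12 V.
KCL at each unknown node (sum of currents leaving = 0; resistances in Ω):
  Node 1: (V_1 - 12)/130 + (V_1 - V_2)/2200 = 0
  Node 2: (V_2 - V_1)/2200 + (V_2 - 0)/3.6 = 0
Collecting terms (coefficients in siemens):
  0.008147·V_1 - 0.0004545·V_2 = 0.09231
  0.2782·V_2 - 0.0004545·V_1 = 0
Determinant D = (0.008147)(0.2782) - (-0.0004545)(-0.0004545) = 0.002267
V_1 = [(0.09231)(0.2782) - (-0.0004545)(0)]/D = 11.33 V
V_2 = [(0.008147)(0) - (0.09231)(-0.0004545)]/D = 0.01851 V
Part 1:
  Read off the nodal solution: V_1 = 11.33 V
Part 2:
  I_R1 = (V_0 - V_1)/R1 = (12 - 11.33)/130 = 0.005142 A
  Magnitude: I_R1 = 0.005142 A
Part 3:
  I_R2 = (V_1 - V_2)/R2 = (11.33 - 0.01851)/2200 = 0.005142 A
  P_R2 = I_R2² × R2 = (0.005142)² × 2200 = 0.05817 W
Part 4:
  Power in each resistor, P = (ΔV)²/R:
    P_R1 = (12 - 11.33)²/130 = 0.003438 W
    P_R2 = (11.33 - 0.01851)²/2200 = 0.05817 W
    P_R3 = (0.01851 - 0)²/3.6 = 0.00009519 W
  P_total = P_R1 + P_R2 + P_R3 = 0.06171 W

Final answers:
1. V_1 = 11.33 V
2. I_R1 = 0.005142 A
3. P_R2 = 0.05817 W
4. P_total = 0.06171 W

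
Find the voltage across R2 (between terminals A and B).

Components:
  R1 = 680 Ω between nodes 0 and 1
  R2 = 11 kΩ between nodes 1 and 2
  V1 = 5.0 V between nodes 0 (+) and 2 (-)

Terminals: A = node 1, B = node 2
R1 and R2 are in series across V1 (node 0 → node 1 → node 2), and the output A–B is taken across R2, so this is a voltage divider.
Series current: I = V1/(R1 + R2) = 5/(680 + 11000) = 5/11680 = 0.0004281 A
V_R2 = I × R2 = V1 × R2/(R1 + R2) = 5 × 11000/11680 = 4.709 V

Final answer: 4.709 V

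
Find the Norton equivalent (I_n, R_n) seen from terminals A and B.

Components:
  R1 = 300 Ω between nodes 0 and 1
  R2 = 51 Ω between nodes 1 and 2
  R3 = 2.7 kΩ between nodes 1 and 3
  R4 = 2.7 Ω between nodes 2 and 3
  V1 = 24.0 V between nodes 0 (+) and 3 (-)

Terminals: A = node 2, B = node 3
Find the Thévenin equivalent first; then I_n = V_th/R_th and R_n = R_th.
Step 1 — V_th is the open-circuit voltage V_A - V_B (nothing connected across the terminals).
Nodal analysis, taking node 3 as the 0 V reference.
Source V1 fixes V_0 = 24 V.
KCL at each unknown node (sum of currents leaving = 0; resistances in Ω):
  Node 1: (V_1 - 24)/300 + (V_1 - V_2)/51 + (V_1 - 0)/2700 = 0
  Node 2: (V_2 - V_1)/51 + (V_2 - 0)/2.7 = 0
Collecting terms (coefficients in siemens):
  0.02331·V_1 - 0.01961·V_2 = 0.08
  0.39·V_2 - 0.01961·V_1 = 0
Determinant D = (0.02331)(0.39) - (-0.01961)(-0.01961) = 0.008707
V_1 = [(0.08)(0.39) - (-0.01961)(0)]/D = 3.583 V
V_2 = [(0.02331)(0) - (0.08)(-0.01961)]/D = 0.1802 V
V_th = V_2 - V_3 = 0.1802 - 0 = 0.1802 V
Step 2 — R_th: zero the source — replace V1 by a short circuit (node 3 merges into node 0) — and find the resistance seen between A (node 2) and B (node 0).
Reduce the network between node 2 (A) and node 0 (B) by series/parallel combination:
  Rp1 = R1 ‖ R3 (parallel, both between nodes 0 and 1) = 1/(1/300 + 1/2700) = 270 Ω
  Rs1 = R2 + Rp1 (series, joined only at node 1) = 51 + 270 = 321 Ω
  Rp2 = R4 ‖ Rs1 (parallel, both between nodes 0 and 2) = 1/(1/2.7 + 1/321) = 2.677 Ω
R_th = 2.677 Ω
I_n = V_th/R_th = 0.1802/2.677 = 0.06729 A, and R_n = R_th = 2.677 Ω

Final answer: I_n = 0.06729 A, R_n = 2.677 Ω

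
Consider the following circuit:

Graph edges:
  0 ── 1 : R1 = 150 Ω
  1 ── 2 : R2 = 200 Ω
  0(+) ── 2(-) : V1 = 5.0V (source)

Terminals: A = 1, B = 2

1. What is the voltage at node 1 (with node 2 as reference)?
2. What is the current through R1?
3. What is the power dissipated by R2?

Nodal analysis, taking node 2 as the 0 V reference.
Source V1 fixes V_0 = 5 V.
KCL at each unknown node (sum of currents leaving = 0; resistances in Ω):
  Node 1: (V_1 - 5)/150 + (V_1 - 0)/200 = 0
Collecting terms: 0.01167 × V_1 = 0.03333  =>  V_1 = 2.857 V
Part 1:
  Read off the nodal solution: V_1 = 2.857 V
Part 2:
  I_R1 = (V_0 - V_1)/R1 = (5 - 2.857)/150 = 0.01429 A
  Magnitude: I_R1 = 0.01429 A
Part 3:
  I_R2 = (V_1 - V_2)/R2 = (2.857 - 0)/200 = 0.01429 A
  P_R2 = I_R2² × R2 = (0.01429)² × 200 = 0.04082 W

Final answers:
1. V_1 = 2.857 V
2. I_R1 = 0.01429 A
3. P_R2 = 0.04082 W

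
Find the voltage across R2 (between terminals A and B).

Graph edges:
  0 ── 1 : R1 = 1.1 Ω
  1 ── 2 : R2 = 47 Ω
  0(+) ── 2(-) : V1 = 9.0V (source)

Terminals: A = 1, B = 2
R1 and R2 are in series across V1 (node 0 → node 1 → node 2), and the output A–B is taken across R2, so this is a voltage divider.
Series current: I = V1/(R1 + R2) = 9/(1.1 + 47) = 9/48.1 = 0.1871 A
V_R2 = I × R2 = V1 × R2/(R1 + R2) = 9 × 47/48.1 = 8.794 V

Final answer: 8.794 V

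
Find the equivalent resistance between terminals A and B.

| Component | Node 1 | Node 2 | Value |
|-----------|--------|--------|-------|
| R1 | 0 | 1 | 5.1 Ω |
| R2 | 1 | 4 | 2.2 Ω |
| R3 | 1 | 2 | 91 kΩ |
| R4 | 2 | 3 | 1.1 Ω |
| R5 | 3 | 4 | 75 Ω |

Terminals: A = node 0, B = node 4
Reduce the network between node 0 (A) and node 4 (B) by series/parallel combination:
  Rs1 = R3 + R4 (series, joined only at node 2) = 91000 + 1.1 = 91000 Ω
  Rs2 = R5 + Rs1 (series, joined only at node 3) = 75 + 91000 = 91080 Ω
  Rp1 = R2 ‖ Rs2 (parallel, both between nodes 1 and 4) = 1/(1/2.2 + 1/91080) = 2.2 Ω
  Rs3 = R1 + Rp1 (series, joined only at node 1) = 5.1 + 2.2 = 7.3 Ω
R_eq = 7.3 Ω

Final answer: 7.3 Ω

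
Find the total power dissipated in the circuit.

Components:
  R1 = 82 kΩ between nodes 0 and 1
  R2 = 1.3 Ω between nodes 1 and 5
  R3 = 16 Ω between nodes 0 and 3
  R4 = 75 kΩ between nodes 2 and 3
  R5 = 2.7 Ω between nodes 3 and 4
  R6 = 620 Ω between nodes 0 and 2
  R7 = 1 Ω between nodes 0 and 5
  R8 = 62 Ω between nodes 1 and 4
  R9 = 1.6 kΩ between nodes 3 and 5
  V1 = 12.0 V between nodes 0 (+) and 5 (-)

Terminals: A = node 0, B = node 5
Nodal analysis, taking node 5 as the 0 V reference.
Source V1 fixes V_0 = 12 V.
KCL at each unknown node (sum of currents leaving = 0; resistances in Ω):
  Node 1: (V_1 - 12)/82000 + (V_1 - 0)/1.3 + (V_1 - V_4)/62 = 0
  Node 2: (V_2 - V_3)/75000 + (V_2 - 12)/620 = 0
  Node 3: (V_3 - 12)/16 + (V_3 - V_2)/75000 + (V_3 - V_4)/2.7 + (V_3 - 0)/1600 = 0
  Node 4: (V_4 - V_3)/2.7 + (V_4 - V_1)/62 = 0
Collecting terms (coefficients in siemens):
  0.7854·V_1 - 0.01613·V_4 = 0.0001463
  0.001626·V_2 - 0.00001333·V_3 = 0.01935
  0.4335·V_3 - 0.00001333·V_2 - 0.3704·V_4 = 0.75
  0.3865·V_4 - 0.01613·V_1 - 0.3704·V_3 = 0
Solving these 4 simultaneous equations (Gaussian elimination) gives:
  V_1 = 0.1889 V, V_2 = 11.98 V, V_3 = 9.582 V, V_4 = 9.19 V
Power in each resistor, P = (ΔV)²/R:
  P_R1 = (12 - 0.1889)²/82000 = 0.001701 W
  P_R2 = (0.1889 - 0)²/1.3 = 0.02745 W
  P_R3 = (12 - 9.582)²/16 = 0.3655 W
  P_R4 = (11.98 - 9.582)²/75000 = 0.00007669 W
  P_R5 = (9.582 - 9.19)²/2.7 = 0.05691 W
  P_R6 = (12 - 11.98)²/620 = 0.000000634 W
  P_R7 = (12 - 0)²/1 = 144 W
  P_R8 = (0.1889 - 9.19)²/62 = 1.307 W
  P_R9 = (9.582 - 0)²/1600 = 0.05738 W
P_total = P_R1 + P_R2 + P_R3 + P_R4 + P_R5 + P_R6 + P_R7 + P_R8 + P_R9 = 145.8 W

Final answer: 145.8 W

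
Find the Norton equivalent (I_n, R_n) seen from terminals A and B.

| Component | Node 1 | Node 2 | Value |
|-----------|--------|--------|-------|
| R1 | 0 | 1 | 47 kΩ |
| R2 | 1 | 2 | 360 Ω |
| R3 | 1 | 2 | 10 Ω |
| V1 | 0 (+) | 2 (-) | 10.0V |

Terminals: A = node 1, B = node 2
Find the Thévenin equivalent first; then I_n = V_th/R_th and R_n = R_th.
Step 1 — V_th is the open-circuit voltage V_A - V_B (nothing connected across the terminals).
Nodal analysis, taking node 2 as the 0 V reference.
Source V1 fixes V_0 = 10 V.
KCL at each unknown node (sum of currents leaving = 0; resistances in Ω):
  Node 1: (V_1 - 10)/47000 + (V_1 - 0)/360 + (V_1 - 0)/10 = 0
Collecting terms: 0.1028 × V_1 = 0.0002128  =>  V_1 = 0.00207 V
V_th = V_1 - V_2 = 0.00207 - 0 = 0.00207 V
Step 2 — R_th: zero the source — replace V1 by a short circuit (node 2 merges into node 0) — and find the resistance seen between A (node 1) and B (node 0).
Reduce the network between node 1 (A) and node 0 (B) by series/parallel combination:
  Rp1 = R1 ‖ R2 ‖ R3 (parallel, all between nodes 0 and 1) = 1/(1/47000 + 1/360 + 1/10) = 9.728 Ω
R_th = 9.728 Ω
I_n = V_th/R_th = 0.00207/9.728 = 0.0002128 A, and R_n = R_th = 9.728 Ω

Final answer: I_n = 0.0002128 A, R_n = 9.728 Ω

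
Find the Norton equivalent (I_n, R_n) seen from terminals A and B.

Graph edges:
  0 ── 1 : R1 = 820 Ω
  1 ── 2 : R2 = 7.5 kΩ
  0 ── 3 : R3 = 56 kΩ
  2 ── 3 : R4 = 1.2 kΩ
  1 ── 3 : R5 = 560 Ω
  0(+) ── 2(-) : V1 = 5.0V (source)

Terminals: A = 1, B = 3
Find the Thévenin equivalent first; then I_n = V_th/R_th and R_n = R_th.
Step 1 — V_th is the open-circuit voltage V_A - V_B (nothing connected across the terminals).
Nodal analysis, taking node 2 as the 0 V reference.
Source V1 fixes V_0 = 5 V.
KCL at each unknown node (sum of currents leaving = 0; resistances in Ω):
  Node 1: (V_1 - 5)/820 + (V_1 - 0)/7500 + (V_1 - V_3)/560 = 0
  Node 3: (V_3 - 5)/56000 + (V_3 - 0)/1200 + (V_3 - V_1)/560 = 0
Collecting terms (coefficients in siemens):
  0.003139·V_1 - 0.001786·V_3 = 0.006098
  0.002637·V_3 - 0.001786·V_1 = 0.00008929
Determinant D = (0.003139)(0.002637) - (-0.001786)(-0.001786) = 0.000005087
V_1 = [(0.006098)(0.002637) - (-0.001786)(0.00008929)]/D = 3.192 V
V_3 = [(0.003139)(0.00008929) - (0.006098)(-0.001786)]/D = 2.195 V
V_th = V_1 - V_3 = 3.192 - 2.195 = 0.9965 V
Step 2 — R_th: zero the source — replace V1 by a short circuit (node 2 merges into node 0) — and find the resistance seen between A (node 1) and B (node 3).
Reduce the network between node 1 (A) and node 3 (B) by series/parallel combination:
  Rp1 = R1 ‖ R2 (parallel, both between nodes 0 and 1) = 1/(1/820 + 1/7500) = 739.2 Ω
  Rp2 = R3 ‖ R4 (parallel, both between nodes 0 and 3) = 1/(1/56000 + 1/1200) = 1175 Ω
  Rs1 = Rp1 + Rp2 (series, joined only at node 0) = 739.2 + 1175 = 1914 Ω
  Rp3 = R5 ‖ Rs1 (parallel, both between nodes 1 and 3) = 1/(1/560 + 1/1914) = 433.2 Ω
R_th = 433.2 Ω
I_n = V_th/R_th = 0.9965/433.2 = 0.0023 A, and R_n = R_th = 433.2 Ω

Final answer: I_n = 0.0023 A, R_n = 433.2 Ω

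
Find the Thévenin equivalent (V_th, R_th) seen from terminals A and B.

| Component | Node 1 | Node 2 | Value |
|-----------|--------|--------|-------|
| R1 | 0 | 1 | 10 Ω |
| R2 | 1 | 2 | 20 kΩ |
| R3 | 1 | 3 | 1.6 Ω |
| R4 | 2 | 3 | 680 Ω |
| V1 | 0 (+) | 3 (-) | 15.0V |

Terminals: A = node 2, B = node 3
Step 1 — V_th is the open-circuit voltage V_A - V_B (nothing connected across the terminals).
Nodal analysis, taking node 3 as the 0 V reference.
Source V1 fixes V_0 = 15 V.
KCL at each unknown node (sum of currents leaving = 0; resistances in Ω):
  Node 1: (V_1 - 15)/10 + (V_1 - V_2)/20000 + (V_1 - 0)/1.6 = 0
  Node 2: (V_2 - V_1)/20000 + (V_2 - 0)/680 = 0
Collecting terms (coefficients in siemens):
  0.725·V_1 - 0.00005·V_2 = 1.5
  0.001521·V_2 - 0.00005·V_1 = 0
Determinant D = (0.725)(0.001521) - (-0.00005)(-0.00005) = 0.001102
V_1 = [(1.5)(0.001521) - (-0.00005)(0)]/D = 2.069 V
V_2 = [(0.725)(0) - (1.5)(-0.00005)]/D = 0.06803 V
V_th = V_2 - V_3 = 0.06803 - 0 = 0.06803 V
Step 2 — R_th: zero the source — replace V1 by a short circuit (node 3 merges into node 0) — and find the resistance seen between A (node 2) and B (node 0).
Reduce the network between node 2 (A) and node 0 (B) by series/parallel combination:
  Rp1 = R1 ‖ R3 (parallel, both between nodes 0 and 1) = 1/(1/10 + 1/1.6) = 1.379 Ω
  Rs1 = R2 + Rp1 (series, joined only at node 1) = 20000 + 1.379 = 20000 Ω
  Rp2 = R4 ‖ Rs1 (parallel, both between nodes 0 and 2) = 1/(1/680 + 1/20000) = 657.6 Ω
R_th = 657.6 Ω

Final answer: V_th = 0.06803 V, R_th = 657.6 Ω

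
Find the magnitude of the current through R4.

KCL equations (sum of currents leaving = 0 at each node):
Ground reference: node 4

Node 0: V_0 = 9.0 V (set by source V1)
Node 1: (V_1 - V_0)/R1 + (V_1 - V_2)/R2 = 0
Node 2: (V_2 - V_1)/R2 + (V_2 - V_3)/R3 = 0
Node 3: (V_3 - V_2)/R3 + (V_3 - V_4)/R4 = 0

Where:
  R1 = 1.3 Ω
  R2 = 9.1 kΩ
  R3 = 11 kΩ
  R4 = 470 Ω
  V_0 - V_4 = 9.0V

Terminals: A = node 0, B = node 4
Nodal analysis, taking node 4 as the 0 V reference.
Source V1 fixes V_0 = 9 V.
KCL at each unknown node (sum of currents leaving = 0; resistances in Ω):
  Node 1: (V_1 - 9)/1.3 + (V_1 - V_2)/9100 = 0
  Node 2: (V_2 - V_1)/9100 + (V_2 - V_3)/11000 = 0
  Node 3: (V_3 - V_2)/11000 + (V_3 - 0)/470 = 0
Collecting terms (coefficients in siemens):
  0.7693·V_1 - 0.0001099·V_2 = 6.923
  0.0002008·V_2 - 0.0001099·V_1 - 0.00009091·V_3 = 0
  0.002219·V_3 - 0.00009091·V_2 = 0
Solving these 3 simultaneous equations (Gaussian elimination) gives:
  V_1 = 8.999 V, V_2 = 5.018 V, V_3 = 0.2056 V
I_R4 = (V_3 - V_4)/R4 = (0.2056 - 0)/470 = 0.0004375 A
|I_R4| = 0.0004375 A

Final answer: |I_R4| = 0.0004375 A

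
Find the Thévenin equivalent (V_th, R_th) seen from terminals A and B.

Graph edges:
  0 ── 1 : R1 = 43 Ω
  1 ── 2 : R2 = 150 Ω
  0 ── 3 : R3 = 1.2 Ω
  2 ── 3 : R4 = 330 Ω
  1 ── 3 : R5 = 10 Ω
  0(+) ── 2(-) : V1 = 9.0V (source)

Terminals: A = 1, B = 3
Step 1 — V_th is the open-circuit voltage V_A - V_B (nothing connected across the terminals).
Nodal analysis, taking node 2 as the 0 V reference.
Source V1 fixes V_0 = 9 V.
KCL at each unknown node (sum of currents leaving = 0; resistances in Ω):
  Node 1: (V_1 - 9)/43 + (V_1 - 0)/150 + (V_1 - V_3)/10 = 0
  Node 3: (V_3 - 9)/1.2 + (V_3 - 0)/330 + (V_3 - V_1)/10 = 0
Collecting terms (coefficients in siemens):
  0.1299·V_1 - 0.1·V_3 = 0.2093
  0.9364·V_3 - 0.1·V_1 = 7.5
Determinant D = (0.1299)(0.9364) - (-0.1)(-0.1) = 0.1117
V_1 = [(0.2093)(0.9364) - (-0.1)(7.5)]/D = 8.472 V
V_3 = [(0.1299)(7.5) - (0.2093)(-0.1)]/D = 8.915 V
V_th = V_1 - V_3 = 8.472 - 8.915 = -0.4421 V
Step 2 — R_th: zero the source — replace V1 by a short circuit (node 2 merges into node 0) — and find the resistance seen between A (node 1) and B (node 3).
Reduce the network between node 1 (A) and node 3 (B) by series/parallel combination:
  Rp1 = R1 ‖ R2 (parallel, both between nodes 0 and 1) = 1/(1/43 + 1/150) = 33.42 Ω
  Rp2 = R3 ‖ R4 (parallel, both between nodes 0 and 3) = 1/(1/1.2 + 1/330) = 1.196 Ω
  Rs1 = Rp1 + Rp2 (series, joined only at node 0) = 33.42 + 1.196 = 34.62 Ω
  Rp3 = R5 ‖ Rs1 (parallel, both between nodes 1 and 3) = 1/(1/10 + 1/34.62) = 7.759 Ω
R_th = 7.759 Ω

Final answer: V_th = -0.4421 V, R_th = 7.759 Ω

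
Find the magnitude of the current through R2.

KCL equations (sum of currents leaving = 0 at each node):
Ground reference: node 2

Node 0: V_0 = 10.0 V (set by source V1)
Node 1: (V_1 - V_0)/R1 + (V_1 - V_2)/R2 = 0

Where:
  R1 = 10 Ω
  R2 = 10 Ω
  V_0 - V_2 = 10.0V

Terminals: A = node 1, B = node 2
Nodal analysis, taking node 2 as the 0 V reference.
Source V1 fixes V_0 = 10 V.
KCL at each unknown node (sum of currents leaving = 0; resistances in Ω):
  Node 1: (V_1 - 10)/10 + (V_1 - 0)/10 = 0
Collecting terms: 0.2 × V_1 = 1  =>  V_1 = 5 V
I_R2 = (V_1 - V_2)/R2 = (5 - 0)/10 = 0.5 A
|I_R2| = 0.5 A

Final answer: |I_R2| = 0.5 A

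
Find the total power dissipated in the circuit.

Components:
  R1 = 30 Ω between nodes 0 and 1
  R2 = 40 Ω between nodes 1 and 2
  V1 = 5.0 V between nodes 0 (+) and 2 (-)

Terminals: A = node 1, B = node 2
Nodal analysis, taking node 2 as the 0 V reference.
Source V1 fixes V_0 = 5 V.
KCL at each unknown node (sum of currents leaving = 0; resistances in Ω):
  Node 1: (V_1 - 5)/30 + (V_1 - 0)/40 = 0
Collecting terms: 0.05833 × V_1 = 0.1667  =>  V_1 = 2.857 V
Power in each resistor, P = (ΔV)²/R:
  P_R1 = (5 - 2.857)²/30 = 0.1531 W
  P_R2 = (2.857 - 0)²/40 = 0.2041 W
P_total = P_R1 + P_R2 = 0.3571 W

Final answer: 0.3571 W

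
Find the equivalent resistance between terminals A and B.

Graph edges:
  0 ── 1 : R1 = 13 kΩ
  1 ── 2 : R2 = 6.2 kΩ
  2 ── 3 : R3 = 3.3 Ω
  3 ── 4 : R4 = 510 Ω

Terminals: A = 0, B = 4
Reduce the network between node 0 (A) and node 4 (B) by series/parallel combination:
  Rs1 = R1 + R2 (series, joined only at node 1) = 13000 + 6200 = 19200 Ω
  Rs2 = R3 + Rs1 (series, joined only at node 2) = 3.3 + 19200 = 19200 Ω
  Rs3 = R4 + Rs2 (series, joined only at node 3) = 510 + 19200 = 19710 Ω
R_eq = 19.71 kΩ

Final answer: 19.71 kΩ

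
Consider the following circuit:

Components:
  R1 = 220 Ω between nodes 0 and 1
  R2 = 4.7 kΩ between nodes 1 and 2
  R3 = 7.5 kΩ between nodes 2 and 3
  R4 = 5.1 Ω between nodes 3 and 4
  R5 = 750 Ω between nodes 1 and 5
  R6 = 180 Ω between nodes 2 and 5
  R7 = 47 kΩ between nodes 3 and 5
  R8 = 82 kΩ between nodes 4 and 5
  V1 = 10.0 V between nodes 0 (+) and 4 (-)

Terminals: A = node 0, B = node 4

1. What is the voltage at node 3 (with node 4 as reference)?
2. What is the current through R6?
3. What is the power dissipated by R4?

Nodal analysis, taking node 4 as the 0 V reference.
Source V1 fixes V_0 = 10 V.
KCL at each unknown node (sum of currents leaving = 0; resistances in Ω):
  Node 1: (V_1 - 10)/220 + (V_1 - V_2)/4700 + (V_1 - V_5)/750 = 0
  Node 2: (V_2 - V_1)/4700 + (V_2 - V_3)/7500 + (V_2 - V_5)/180 = 0
  Node 3: (V_3 - V_2)/7500 + (V_3 - 0)/5.1 + (V_3 - V_5)/47000 = 0
  Node 5: (V_5 - V_1)/750 + (V_5 - V_2)/180 + (V_5 - V_3)/47000 + (V_5 - 0)/82000 = 0
Collecting terms (coefficients in siemens):
  0.006092·V_1 - 0.0002128·V_2 - 0.001333·V_5 = 0.04545
  0.005902·V_2 - 0.0002128·V_1 - 0.0001333·V_3 - 0.005556·V_5 = 0
  0.1962·V_3 - 0.0001333·V_2 - 0.00002128·V_5 = 0
  0.006922·V_5 - 0.001333·V_1 - 0.005556·V_2 - 0.00002128·V_3 = 0
Solving these 4 simultaneous equations (Gaussian elimination) gives:
  V_1 = 9.683 V, V_2 = 8.609 V, V_3 = 0.006801 V, V_5 = 8.774 V
Part 1:
  Read off the nodal solution: V_3 = 0.006801 V
Part 2:
  I_R6 = (V_2 - V_5)/R6 = (8.609 - 8.774)/180 = -0.0009184 A
  Magnitude: I_R6 = 0.0009184 A
Part 3:
  I_R4 = (V_3 - V_4)/R4 = (0.006801 - 0)/5.1 = 0.001333 A
  P_R4 = I_R4² × R4 = (0.001333)² × 5.1 = 0.000009069 W

Final answers:
1. V_3 = 0.006801 V
2. I_R6 = 0.0009184 A
3. P_R4 = 9.069e-06 W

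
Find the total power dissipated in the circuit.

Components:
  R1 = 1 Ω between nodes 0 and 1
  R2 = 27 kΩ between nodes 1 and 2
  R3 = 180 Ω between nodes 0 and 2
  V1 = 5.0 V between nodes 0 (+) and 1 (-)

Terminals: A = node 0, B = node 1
Nodal analysis, taking node 1 as the 0 V reference.
Source V1 fixes V_0 = 5 V.
KCL at each unknown node (sum of currents leaving = 0; resistances in Ω):
  Node 2: (V_2 - 0)/27000 + (V_2 - 5)/180 = 0
Collecting terms: 0.005593 × V_2 = 0.02778  =>  V_2 = 4.967 V
Power in each resistor, P = (ΔV)²/R:
  P_R1 = (5 - 0)²/1 = 25 W
  P_R2 = (0 - 4.967)²/27000 = 0.0009137 W
  P_R3 = (5 - 4.967)²/180 = 0.000006091 W
P_total = P_R1 + P_R2 + P_R3 = 25 W

Final answer: 25 W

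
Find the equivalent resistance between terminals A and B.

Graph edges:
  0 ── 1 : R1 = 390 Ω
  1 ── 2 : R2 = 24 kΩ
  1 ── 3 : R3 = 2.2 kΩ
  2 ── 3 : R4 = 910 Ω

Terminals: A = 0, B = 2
Reduce the network between node 0 (A) and node 2 (B) by series/parallel combination:
  Rs1 = R3 + R4 (series, joined only at node 3) = 2200 + 910 = 3110 Ω
  Rp1 = R2 ‖ Rs1 (parallel, both between nodes 1 and 2) = 1/(1/24000 + 1/3110) = 2753 Ω
  Rs2 = R1 + Rp1 (series, joined only at node 1) = 390 + 2753 = 3143 Ω
R_eq = 3.143 kΩ

Final answer: 3.143 kΩ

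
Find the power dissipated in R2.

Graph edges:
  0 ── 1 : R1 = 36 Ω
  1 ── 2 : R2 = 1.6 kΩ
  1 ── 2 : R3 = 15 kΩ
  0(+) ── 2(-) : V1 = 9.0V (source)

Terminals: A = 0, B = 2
Nodal analysis, taking node 2 as the 0 V reference.
Source V1 fixes V_0 = 9 V.
KCL at each unknown node (sum of currents leaving = 0; resistances in Ω):
  Node 1: (V_1 - 9)/36 + (V_1 - 0)/1600 + (V_1 - 0)/15000 = 0
Collecting terms: 0.02847 × V_1 = 0.25  =>  V_1 = 8.781 V
I_R2 = (V_1 - V_2)/R2 = (8.781 - 0)/1600 = 0.005488 A
P_R2 = I_R2² × R2 = (0.005488)² × 1600 = 0.0482 W

Final answer: 0.0482 W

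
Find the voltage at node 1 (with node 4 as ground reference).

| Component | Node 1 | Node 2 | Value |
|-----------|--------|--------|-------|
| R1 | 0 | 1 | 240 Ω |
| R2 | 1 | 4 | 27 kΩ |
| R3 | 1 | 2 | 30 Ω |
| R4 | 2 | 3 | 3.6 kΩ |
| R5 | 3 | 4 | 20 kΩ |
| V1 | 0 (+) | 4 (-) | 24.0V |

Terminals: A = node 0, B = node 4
Nodal analysis, taking node 4 as the 0 V reference.
Source V1 fixes V_0 = 24 V.
KCL at each unknown node (sum of currents leaving = 0; resistances in Ω):
  Node 1: (V_1 - 24)/240 + (V_1 - 0)/27000 + (V_1 - V_2)/30 = 0
  Node 2: (V_2 - V_1)/30 + (V_2 - V_3)/3600 = 0
  Node 3: (V_3 - V_2)/3600 + (V_3 - 0)/20000 = 0
Collecting terms (coefficients in siemens):
  0.03754·V_1 - 0.03333·V_2 = 0.1
  0.03361·V_2 - 0.03333·V_1 - 0.0002778·V_3 = 0
  0.0003278·V_3 - 0.0002778·V_2 = 0
Solving these 3 simultaneous equations (Gaussian elimination) gives:
  V_1 = 23.55 V, V_2 = 23.52 V, V_3 = 19.93 V
The requested potential is V_1 = 23.55 V.

Final answer: V_1 = 23.55 V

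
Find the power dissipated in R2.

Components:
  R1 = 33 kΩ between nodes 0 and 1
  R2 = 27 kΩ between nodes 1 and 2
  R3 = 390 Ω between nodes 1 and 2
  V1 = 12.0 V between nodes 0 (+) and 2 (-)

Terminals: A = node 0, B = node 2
Nodal analysis, taking node 2 as the 0 V reference.
Source V1 fixes V_0 = 12 V.
KCL at each unknown node (sum of currents leaving = 0; resistances in Ω):
  Node 1: (V_1 - 12)/33000 + (V_1 - 0)/27000 + (V_1 - 0)/390 = 0
Collecting terms: 0.002631 × V_1 = 0.0003636  =>  V_1 = 0.1382 V
I_R2 = (V_1 - V_2)/R2 = (0.1382 - 0)/27000 = 0.000005118 A
P_R2 = I_R2² × R2 = (0.000005118)² × 27000 = 0.0000007073 W

Final answer: 7.073e-07 W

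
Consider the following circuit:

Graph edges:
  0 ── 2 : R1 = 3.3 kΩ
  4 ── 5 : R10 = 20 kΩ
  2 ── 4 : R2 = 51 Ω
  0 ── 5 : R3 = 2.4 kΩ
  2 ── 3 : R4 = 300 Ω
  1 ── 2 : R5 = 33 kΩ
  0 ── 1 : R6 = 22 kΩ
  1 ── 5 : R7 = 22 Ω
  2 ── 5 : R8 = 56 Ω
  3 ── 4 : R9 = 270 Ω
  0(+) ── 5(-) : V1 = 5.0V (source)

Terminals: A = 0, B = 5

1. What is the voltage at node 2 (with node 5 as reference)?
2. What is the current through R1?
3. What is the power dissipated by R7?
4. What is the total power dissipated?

Nodal analysis, taking node 5 as the 0 V reference.
Source V1 fixes V_0 = 5 V.
KCL at each unknown node (sum of currents leaving = 0; resistances in Ω):
  Node 1: (V_1 - V_2)/33000 + (V_1 - 5)/22000 + (V_1 - 0)/22 = 0
  Node 2: (V_2 - 5)/3300 + (V_2 - V_4)/51 + (V_2 - V_3)/300 + (V_2 - V_1)/33000 + (V_2 - 0)/56 = 0
  Node 3: (V_3 - V_2)/300 + (V_3 - V_4)/270 = 0
  Node 4: (V_4 - V_2)/51 + (V_4 - V_3)/270 + (V_4 - 0)/20000 = 0
Collecting terms (coefficients in siemens):
  0.04553·V_1 - 0.0000303·V_2 = 0.0002273
  0.04113·V_2 - 0.0000303·V_1 - 0.003333·V_3 - 0.01961·V_4 = 0.001515
  0.007037·V_3 - 0.003333·V_2 - 0.003704·V_4 = 0
  0.02336·V_4 - 0.01961·V_2 - 0.003704·V_3 = 0
Solving these 4 simultaneous equations (Gaussian elimination) gives:
  V_1 = 0.005047 V, V_2 = 0.08307 V, V_3 = 0.08297 V, V_4 = 0.08288 V
Part 1:
  Read off the nodal solution: V_2 = 0.08307 V
Part 2:
  I_R1 = (V_0 - V_2)/R1 = (5 - 0.08307)/3300 = 0.00149 A
  Magnitude: I_R1 = 0.00149 A
Part 3:
  I_R7 = (V_1 - V_5)/R7 = (0.005047 - 0)/22 = 0.0002294 A
  P_R7 = I_R7² × R7 = (0.0002294)² × 22 = 0.000001158 W
Part 4:
  Power in each resistor, P = (ΔV)²/R:
    P_R1 = (5 - 0.08307)²/3300 = 0.007326 W
    P_R2 = (0.08307 - 0.08288)²/51 = 0.0000000007379 W
    P_R3 = (5 - 0)²/2400 = 0.01042 W
    P_R4 = (0.08307 - 0.08297)²/300 = 0.00000000003475 W
    P_R5 = (0.005047 - 0.08307)²/33000 = 0.0000001845 W
    P_R6 = (5 - 0.005047)²/22000 = 0.001134 W
    P_R7 = (0.005047 - 0)²/22 = 0.000001158 W
    P_R8 = (0.08307 - 0)²/56 = 0.0001232 W
    P_R9 = (0.08297 - 0.08288)²/270 = 0.00000000003127 W
    P_R10 = (0.08288 - 0)²/20000 = 0.0000003435 W
  P_total = P_R1 + P_R2 + P_R3 + P_R4 + P_R5 + P_R6 + P_R7 + P_R8 + P_R9 + P_R10 = 0.019 W

Final answers:
1. V_2 = 0.08307 V
2. I_R1 = 0.00149 A
3. P_R7 = 1.158e-06 W
4. P_total = 0.019 W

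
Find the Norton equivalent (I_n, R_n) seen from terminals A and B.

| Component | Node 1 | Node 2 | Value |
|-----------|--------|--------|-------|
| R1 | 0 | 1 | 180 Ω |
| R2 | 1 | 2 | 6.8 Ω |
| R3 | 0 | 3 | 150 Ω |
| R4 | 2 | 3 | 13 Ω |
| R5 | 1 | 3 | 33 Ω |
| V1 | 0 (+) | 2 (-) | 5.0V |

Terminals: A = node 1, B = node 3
Find the Thévenin equivalent first; then I_n = V_th/R_th and R_n = R_th.
Step 1 — V_th is the open-circuit voltage V_A - V_B (nothing connected across the terminals).
Nodal analysis, taking node 2 as the 0 V reference.
Source V1 fixes V_0 = 5 V.
KCL at each unknown node (sum of currents leaving = 0; resistances in Ω):
  Node 1: (V_1 - 5)/180 + (V_1 - 0)/6.8 + (V_1 - V_3)/33 = 0
  Node 3: (V_3 - 5)/150 + (V_3 - 0)/13 + (V_3 - V_1)/33 = 0
Collecting terms (coefficients in siemens):
  0.1829·V_1 - 0.0303·V_3 = 0.02778
  0.1139·V_3 - 0.0303·V_1 = 0.03333
Determinant D = (0.1829)(0.1139) - (-0.0303)(-0.0303) = 0.01991
V_1 = [(0.02778)(0.1139) - (-0.0303)(0.03333)]/D = 0.2096 V
V_3 = [(0.1829)(0.03333) - (0.02778)(-0.0303)]/D = 0.3484 V
V_th = V_1 - V_3 = 0.2096 - 0.3484 = -0.1389 V
Step 2 — R_th: zero the source — replace V1 by a short circuit (node 2 merges into node 0) — and find the resistance seen between A (node 1) and B (node 3).
Reduce the network between node 1 (A) and node 3 (B) by series/parallel combination:
  Rp1 = R1 ‖ R2 (parallel, both between nodes 0 and 1) = 1/(1/180 + 1/6.8) = 6.552 Ω
  Rp2 = R3 ‖ R4 (parallel, both between nodes 0 and 3) = 1/(1/150 + 1/13) = 11.96 Ω
  Rs1 = Rp1 + Rp2 (series, joined only at node 0) = 6.552 + 11.96 = 18.52 Ω
  Rp3 = R5 ‖ Rs1 (parallel, both between nodes 1 and 3) = 1/(1/33 + 1/18.52) = 11.86 Ω
R_th = 11.86 Ω
I_n = V_th/R_th = -0.1389/11.86 = -0.01171 A, and R_n = R_th = 11.86 Ω

Final answer: I_n = -0.01171 A, R_n = 11.86 Ω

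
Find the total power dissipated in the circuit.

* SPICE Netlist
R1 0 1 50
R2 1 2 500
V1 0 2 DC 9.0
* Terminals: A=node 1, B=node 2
Nodal analysis, taking node 2 as the 0 V reference.
Source V1 fixes V_0 = 9 V.
KCL at each unknown node (sum of currents leaving = 0; resistances in Ω):
  Node 1: (V_1 - 9)/50 + (V_1 - 0)/500 = 0
Collecting terms: 0.022 × V_1 = 0.18  =>  V_1 = 8.182 V
Power in each resistor, P = (ΔV)²/R:
  P_R1 = (9 - 8.182)²/50 = 0.01339 W
  P_R2 = (8.182 - 0)²/500 = 0.1339 W
P_total = P_R1 + P_R2 = 0.1473 W

Final answer: 0.1473 W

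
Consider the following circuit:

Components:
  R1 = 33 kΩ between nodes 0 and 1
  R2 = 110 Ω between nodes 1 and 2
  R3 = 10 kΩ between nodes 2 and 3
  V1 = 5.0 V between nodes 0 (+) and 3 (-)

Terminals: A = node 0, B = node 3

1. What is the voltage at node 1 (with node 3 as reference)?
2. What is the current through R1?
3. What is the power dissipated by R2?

Nodal analysis, taking node 3 as the 0 V reference.
Source V1 fixes V_0 = 5 V.
KCL at each unknown node (sum of currents leaving = 0; resistances in Ω):
  Node 1: (V_1 - 5)/33000 + (V_1 - V_2)/110 = 0
  Node 2: (V_2 - V_1)/110 + (V_2 - 0)/10000 = 0
Collecting terms (coefficients in siemens):
  0.009121·V_1 - 0.009091·V_2 = 0.0001515
  0.009191·V_2 - 0.009091·V_1 = 0
Determinant D = (0.009121)(0.009191) - (-0.009091)(-0.009091) = 0.000001188
V_1 = [(0.0001515)(0.009191) - (-0.009091)(0)]/D = 1.173 V
V_2 = [(0.009121)(0) - (0.0001515)(-0.009091)]/D = 1.16 V
Part 1:
  Read off the nodal solution: V_1 = 1.173 V
Part 2:
  I_R1 = (V_0 - V_1)/R1 = (5 - 1.173)/33000 = 0.000116 A
  Magnitude: I_R1 = 0.000116 A
Part 3:
  I_R2 = (V_1 - V_2)/R2 = (1.173 - 1.16)/110 = 0.000116 A
  P_R2 = I_R2² × R2 = (0.000116)² × 110 = 0.00000148 W

Final answers:
1. V_1 = 1.173 V
2. I_R1 = 0.000116 A
3. P_R2 = 1.48e-06 W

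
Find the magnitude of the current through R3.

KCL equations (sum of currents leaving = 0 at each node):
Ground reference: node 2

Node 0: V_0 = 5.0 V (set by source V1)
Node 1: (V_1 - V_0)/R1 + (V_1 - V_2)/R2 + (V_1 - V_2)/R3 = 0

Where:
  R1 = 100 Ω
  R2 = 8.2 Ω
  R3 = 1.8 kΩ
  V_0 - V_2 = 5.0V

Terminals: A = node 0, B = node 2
Nodal analysis, taking node 2 as the 0 V reference.
Source V1 fixes V_0 = 5 V.
KCL at each unknown node (sum of currents leaving = 0; resistances in Ω):
  Node 1: (V_1 - 5)/100 + (V_1 - 0)/8.2 + (V_1 - 0)/1800 = 0
Collecting terms: 0.1325 × V_1 = 0.05  =>  V_1 = 0.3773 V
I_R3 = (V_1 - V_2)/R3 = (0.3773 - 0)/1800 = 0.0002096 A
|I_R3| = 0.0002096 A

Final answer: |I_R3| = 0.0002096 A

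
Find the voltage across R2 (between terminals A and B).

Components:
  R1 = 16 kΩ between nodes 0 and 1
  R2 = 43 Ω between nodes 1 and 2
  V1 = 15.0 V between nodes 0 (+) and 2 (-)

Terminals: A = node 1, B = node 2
R1 and R2 are in series across V1 (node 0 → node 1 → node 2), and the output A–B is taken across R2, so this is a voltage divider.
Series current: I = V1/(R1 + R2) = 15/(16000 + 43) = 15/16040 = 0.000935 A
V_R2 = I × R2 = V1 × R2/(R1 + R2) = 15 × 43/16040 = 0.0402 V

Final answer: 0.0402 V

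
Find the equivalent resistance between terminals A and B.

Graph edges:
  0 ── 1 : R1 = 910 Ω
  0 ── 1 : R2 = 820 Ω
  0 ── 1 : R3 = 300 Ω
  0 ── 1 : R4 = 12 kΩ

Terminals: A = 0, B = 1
Reduce the network between node 0 (A) and node 1 (B) by series/parallel combination:
  Rp1 = R1 ‖ R2 ‖ R3 ‖ R4 (parallel, all between nodes 0 and 1) = 1/(1/910 + 1/820 + 1/300 + 1/12000) = 174.4 Ω
R_eq = 174.4 Ω

Final answer: 174.4 Ω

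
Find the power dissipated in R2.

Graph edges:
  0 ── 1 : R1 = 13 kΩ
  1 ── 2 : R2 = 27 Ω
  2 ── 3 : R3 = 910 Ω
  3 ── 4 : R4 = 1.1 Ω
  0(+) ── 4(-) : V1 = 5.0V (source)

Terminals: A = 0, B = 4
Nodal analysis, taking node 4 as the 0 V reference.
Source V1 fixes V_0 = 5 V.
KCL at each unknown node (sum of currents leaving = 0; resistances in Ω):
  Node 1: (V_1 - 5)/13000 + (V_1 - V_2)/27 = 0
  Node 2: (V_2 - V_1)/27 + (V_2 - V_3)/910 = 0
  Node 3: (V_3 - V_2)/910 + (V_3 - 0)/1.1 = 0
Collecting terms (coefficients in siemens):
  0.03711·V_1 - 0.03704·V_2 = 0.0003846
  0.03814·V_2 - 0.03704·V_1 - 0.001099·V_3 = 0
  0.9102·V_3 - 0.001099·V_2 = 0
Solving these 3 simultaneous equations (Gaussian elimination) gives:
  V_1 = 0.3365 V, V_2 = 0.3268 V, V_3 = 0.0003946 V
I_R2 = (V_1 - V_2)/R2 = (0.3365 - 0.3268)/27 = 0.0003587 A
P_R2 = I_R2² × R2 = (0.0003587)² × 27 = 0.000003475 W

Final answer: 3.475e-06 W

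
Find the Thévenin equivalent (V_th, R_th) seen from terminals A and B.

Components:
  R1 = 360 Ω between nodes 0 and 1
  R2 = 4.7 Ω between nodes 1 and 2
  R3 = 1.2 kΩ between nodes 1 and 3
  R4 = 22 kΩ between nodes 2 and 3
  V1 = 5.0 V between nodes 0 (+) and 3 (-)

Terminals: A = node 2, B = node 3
Step 1 — V_th is the open-circuit voltage V_A - V_B (nothing connected across the terminals).
Nodal analysis, taking node 3 as the 0 V reference.
Source V1 fixes V_0 = 5 V.
KCL at each unknown node (sum of currents leaving = 0; resistances in Ω):
  Node 1: (V_1 - 5)/360 + (V_1 - V_2)/4.7 + (V_1 - 0)/1200 = 0
  Node 2: (V_2 - V_1)/4.7 + (V_2 - 0)/22000 = 0
Collecting terms (coefficients in siemens):
  0.2164·V_1 - 0.2128·V_2 = 0.01389
  0.2128·V_2 - 0.2128·V_1 = 0
Determinant D = (0.2164)(0.2128) - (-0.2128)(-0.2128) = 0.0007782
V_1 = [(0.01389)(0.2128) - (-0.2128)(0)]/D = 3.798 V
V_2 = [(0.2164)(0) - (0.01389)(-0.2128)]/D = 3.798 V
V_th = V_2 - V_3 = 3.798 - 0 = 3.798 V
Step 2 — R_th: zero the source — replace V1 by a short circuit (node 3 merges into node 0) — and find the resistance seen between A (node 2) and B (node 0).
Reduce the network between node 2 (A) and node 0 (B) by series/parallel combination:
  Rp1 = R1 ‖ R3 (parallel, both between nodes 0 and 1) = 1/(1/360 + 1/1200) = 276.9 Ω
  Rs1 = R2 + Rp1 (series, joined only at node 1) = 4.7 + 276.9 = 281.6 Ω
  Rp2 = R4 ‖ Rs1 (parallel, both between nodes 0 and 2) = 1/(1/22000 + 1/281.6) = 278.1 Ω
R_th = 278.1 Ω

Final answer: V_th = 3.798 V, R_th = 278.1 Ω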